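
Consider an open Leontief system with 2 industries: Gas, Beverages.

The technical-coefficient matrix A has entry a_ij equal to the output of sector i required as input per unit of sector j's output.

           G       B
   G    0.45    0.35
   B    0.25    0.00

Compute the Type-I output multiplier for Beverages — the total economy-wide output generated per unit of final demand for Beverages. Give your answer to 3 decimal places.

I − A =
  [   0.55    -0.35]
  [  -0.25     1.00]
det(I−A) = (0.55)(1.00) − (-0.35)(-0.25) = 0.4625
adj(I−A) = [[1.00, 0.35], [0.25, 0.55]]
(I − A)⁻¹ = adj(I−A) / det(I−A) ≈
  [   2.1622     0.7568]
  [   0.5405     1.1892]
The output multiplier for sector j is the column-j sum of the Leontief inverse (I − A)⁻¹ = adj(I−A) / det(I−A).
Column B of adj(I−A): (0.35, 0.55); det(I−A) = 0.4625.
m_B = (0.35 + 0.55) / 0.4625 = 0.90 / 0.4625 ≈ 1.946.

m_B = 1.946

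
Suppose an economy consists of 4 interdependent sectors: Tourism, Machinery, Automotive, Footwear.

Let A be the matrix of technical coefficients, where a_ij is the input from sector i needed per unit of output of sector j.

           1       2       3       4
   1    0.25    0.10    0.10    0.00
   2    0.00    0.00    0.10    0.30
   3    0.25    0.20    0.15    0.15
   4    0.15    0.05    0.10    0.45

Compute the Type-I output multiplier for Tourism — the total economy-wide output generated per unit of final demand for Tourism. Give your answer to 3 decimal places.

m_1 = 2.722

I − A =
  [   0.75    -0.10    -0.10     0.00]
  [   0.00     1.00    -0.10    -0.30]
  [  -0.25    -0.20     0.85    -0.15]
  [  -0.15    -0.05    -0.10     0.55]
Compute the cofactors C_ij = (−1)^(i+j)·(3×3 minor ij) of I−A; the adjugate is their transpose:
adj(I−A) = Cᵀ =
  [ 0.422000   0.057000   0.062000   0.048000]
  [ 0.061750   0.323375   0.068250   0.195000]
  [ 0.165250   0.104125   0.396750   0.165000]
  [ 0.150750   0.063875   0.095250   0.595000]
det(I−A) = Σ_j (I−A)_1j·C_1j = (0.75)(0.422000) + (-0.10)(0.061750) + (-0.10)(0.165250) + (0.00)(0.150750) = 0.2938
(I − A)⁻¹ = adj(I−A) / det(I−A) ≈
  [   1.4364     0.1940     0.2110     0.1634]
  [   0.2102     1.1007     0.2323     0.6637]
  [   0.5625     0.3544     1.3504     0.5616]
  [   0.5131     0.2174     0.3242     2.0252]
The output multiplier for sector j is the column-j sum of the Leontief inverse (I − A)⁻¹ = adj(I−A) / det(I−A).
Column 1 of adj(I−A): (0.422000, 0.061750, 0.165250, 0.150750); det(I−A) = 0.2938.
m_1 = (0.422000 + 0.061750 + 0.165250 + 0.150750) / 0.2938 = 0.79975 / 0.2938 ≈ 2.722.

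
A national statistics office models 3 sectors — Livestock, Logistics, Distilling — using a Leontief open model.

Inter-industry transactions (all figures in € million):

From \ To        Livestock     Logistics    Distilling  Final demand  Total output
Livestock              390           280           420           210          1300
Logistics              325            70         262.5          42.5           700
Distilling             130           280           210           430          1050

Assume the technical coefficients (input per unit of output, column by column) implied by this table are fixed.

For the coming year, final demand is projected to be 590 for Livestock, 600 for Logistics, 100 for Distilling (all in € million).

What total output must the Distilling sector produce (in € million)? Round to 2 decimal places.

Technical coefficients a_ij = z_ij / X_j:
  a_11 = 390/1300 = 0.30, a_21 = 325/1300 = 0.25, a_31 = 130/1300 = 0.10
  a_12 = 280/700 = 0.40, a_22 = 70/700 = 0.10, a_32 = 280/700 = 0.40
  a_13 = 420/1050 = 0.40, a_23 = 262.5/1050 = 0.25, a_33 = 210/1050 = 0.20
I − A =
  [   0.70    -0.40    -0.40]
  [  -0.25     0.90    -0.25]
  [  -0.10    -0.40     0.80]
Cofactors of I−A, C_ij = (−1)^(i+j)·(minor ij) (rows/columns in the sector order above):
  C_11 = (0.90)(0.80) − (-0.25)(-0.40) = 0.6200
  C_12 = −[(-0.25)(0.80) − (-0.25)(-0.10)] = 0.2250
  C_13 = (-0.25)(-0.40) − (0.90)(-0.10) = 0.1900
  C_21 = −[(-0.40)(0.80) − (-0.40)(-0.40)] = 0.4800
  C_22 = (0.70)(0.80) − (-0.40)(-0.10) = 0.5200
  C_23 = −[(0.70)(-0.40) − (-0.40)(-0.10)] = 0.3200
  C_31 = (-0.40)(-0.25) − (-0.40)(0.90) = 0.4600
  C_32 = −[(0.70)(-0.25) − (-0.40)(-0.25)] = 0.2750
  C_33 = (0.70)(0.90) − (-0.40)(-0.25) = 0.5300
det(I−A) = Σ_j (I−A)_1j·C_1j = (0.70)(0.6200) + (-0.40)(0.2250) + (-0.40)(0.1900) = 0.2680
adj(I−A) = Cᵀ =
  [ 0.6200   0.4800   0.4600]
  [ 0.2250   0.5200   0.2750]
  [ 0.1900   0.3200   0.5300]
(I − A)⁻¹ = adj(I−A) / det(I−A) ≈
  [   2.3134     1.7910     1.7164]
  [   0.8396     1.9403     1.0261]
  [   0.7090     1.1940     1.9776]
x = (I − A)⁻¹ d = adj(I−A)·d / det(I−A), with det(I−A) = 0.2680:
  x_1 = (0.6200·590 + 0.4800·600 + 0.4600·100) / 0.2680 = 699.80 / 0.2680 ≈ 2611.19
  x_2 = (0.2250·590 + 0.5200·600 + 0.2750·100) / 0.2680 = 472.25 / 0.2680 ≈ 1762.13
  x_3 = (0.1900·590 + 0.3200·600 + 0.5300·100) / 0.2680 = 357.10 / 0.2680 ≈ 1332.46

x_3 = 1332.46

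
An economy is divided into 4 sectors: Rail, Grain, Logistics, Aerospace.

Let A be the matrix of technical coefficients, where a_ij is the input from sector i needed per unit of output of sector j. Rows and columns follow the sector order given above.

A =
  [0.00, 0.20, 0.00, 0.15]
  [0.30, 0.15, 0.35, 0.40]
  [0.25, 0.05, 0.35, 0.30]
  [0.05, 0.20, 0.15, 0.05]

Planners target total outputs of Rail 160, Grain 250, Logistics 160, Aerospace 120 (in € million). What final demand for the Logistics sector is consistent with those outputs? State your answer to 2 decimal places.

d_3 = 15.50

I − A =
  [   1.00    -0.20     0.00    -0.15]
  [  -0.30     0.85    -0.35    -0.40]
  [  -0.25    -0.05     0.65    -0.30]
  [  -0.05    -0.20    -0.15     0.95]
d = (I − A) x:
  d_1 = (+1.00)·160 + (-0.20)·250 + (+0.00)·160 + (-0.15)·120 = 92.00
  d_2 = (-0.30)·160 + (+0.85)·250 + (-0.35)·160 + (-0.40)·120 = 60.50
  d_3 = (-0.25)·160 + (-0.05)·250 + (+0.65)·160 + (-0.30)·120 = 15.50
  d_4 = (-0.05)·160 + (-0.20)·250 + (-0.15)·160 + (+0.95)·120 = 32.00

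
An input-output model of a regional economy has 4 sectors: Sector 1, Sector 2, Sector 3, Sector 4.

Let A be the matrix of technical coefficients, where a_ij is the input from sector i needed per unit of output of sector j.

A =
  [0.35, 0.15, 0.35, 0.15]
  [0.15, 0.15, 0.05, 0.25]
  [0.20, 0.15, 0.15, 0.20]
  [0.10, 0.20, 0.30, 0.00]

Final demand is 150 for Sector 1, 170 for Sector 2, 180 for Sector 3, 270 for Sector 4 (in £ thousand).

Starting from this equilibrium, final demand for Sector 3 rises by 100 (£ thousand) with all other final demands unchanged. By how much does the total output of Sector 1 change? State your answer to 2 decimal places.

Δx_1 = 123.65

I − A =
  [   0.65    -0.15    -0.35    -0.15]
  [  -0.15     0.85    -0.05    -0.25]
  [  -0.20    -0.15     0.85    -0.20]
  [  -0.10    -0.20    -0.30     1.00]
Compute the cofactors C_ij = (−1)^(i+j)·(3×3 minor ij) of I−A; the adjugate is their transpose:
adj(I−A) = Cᵀ =
  [ 0.60825   0.21725   0.33850   0.21325]
  [ 0.16575   0.41475   0.14850   0.15825]
  [ 0.20925   0.16025   0.47650   0.16675]
  [ 0.15675   0.15275   0.20650   0.37675]
det(I−A) = Σ_j (I−A)_1j·C_1j = (0.65)(0.60825) + (-0.15)(0.16575) + (-0.35)(0.20925) + (-0.15)(0.15675) = 0.27375
(I − A)⁻¹ = adj(I−A) / det(I−A) ≈
  [   2.2219     0.7936     1.2365     0.7790]
  [   0.6055     1.5151     0.5425     0.5781]
  [   0.7644     0.5854     1.7406     0.6091]
  [   0.5726     0.5580     0.7543     1.3763]
Δx = (I − A)⁻¹ Δd with Δd having +100 in the Sector 3 component and 0 elsewhere.
So Δx_1 = L_13 · (+100), where L_13 = adj(I−A)_13 / det(I−A) = 0.33850 / 0.27375.
Δx_1 = 0.33850 × (+100) / 0.27375 = 33.85 / 0.27375 ≈ 123.65.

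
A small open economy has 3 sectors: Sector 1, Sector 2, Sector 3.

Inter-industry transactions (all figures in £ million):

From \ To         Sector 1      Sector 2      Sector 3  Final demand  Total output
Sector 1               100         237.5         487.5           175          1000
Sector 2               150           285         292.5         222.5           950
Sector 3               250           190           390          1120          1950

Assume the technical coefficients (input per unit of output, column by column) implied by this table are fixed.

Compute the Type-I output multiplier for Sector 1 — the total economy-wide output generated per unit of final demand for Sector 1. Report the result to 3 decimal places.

Technical coefficients a_ij = z_ij / X_j:
  a_11 = 100/1000 = 0.10, a_21 = 150/1000 = 0.15, a_31 = 250/1000 = 0.25
  a_12 = 237.5/950 = 0.25, a_22 = 285/950 = 0.30, a_32 = 190/950 = 0.20
  a_13 = 487.5/1950 = 0.25, a_23 = 292.5/1950 = 0.15, a_33 = 390/1950 = 0.20
I − A =
  [   0.90    -0.25    -0.25]
  [  -0.15     0.70    -0.15]
  [  -0.25    -0.20     0.80]
Cofactors of I−A, C_ij = (−1)^(i+j)·(minor ij) (rows/columns in the sector order above):
  C_11 = (0.70)(0.80) − (-0.15)(-0.20) = 0.5300
  C_12 = −[(-0.15)(0.80) − (-0.15)(-0.25)] = 0.1575
  C_13 = (-0.15)(-0.20) − (0.70)(-0.25) = 0.2050
  C_21 = −[(-0.25)(0.80) − (-0.25)(-0.20)] = 0.2500
  C_22 = (0.90)(0.80) − (-0.25)(-0.25) = 0.6575
  C_23 = −[(0.90)(-0.20) − (-0.25)(-0.25)] = 0.2425
  C_31 = (-0.25)(-0.15) − (-0.25)(0.70) = 0.2125
  C_32 = −[(0.90)(-0.15) − (-0.25)(-0.15)] = 0.1725
  C_33 = (0.90)(0.70) − (-0.25)(-0.15) = 0.5925
det(I−A) = Σ_j (I−A)_1j·C_1j = (0.90)(0.5300) + (-0.25)(0.1575) + (-0.25)(0.2050) = 0.386375
adj(I−A) = Cᵀ =
  [ 0.5300   0.2500   0.2125]
  [ 0.1575   0.6575   0.1725]
  [ 0.2050   0.2425   0.5925]
(I − A)⁻¹ = adj(I−A) / det(I−A) ≈
  [   1.3717     0.6470     0.5500]
  [   0.4076     1.7017     0.4465]
  [   0.5306     0.6276     1.5335]
The output multiplier for sector j is the column-j sum of the Leontief inverse (I − A)⁻¹ = adj(I−A) / det(I−A).
Column 1 of adj(I−A): (0.5300, 0.1575, 0.2050); det(I−A) = 0.386375.
m_1 = (0.5300 + 0.1575 + 0.2050) / 0.386375 = 0.8925 / 0.386375 ≈ 2.310.

m_1 = 2.310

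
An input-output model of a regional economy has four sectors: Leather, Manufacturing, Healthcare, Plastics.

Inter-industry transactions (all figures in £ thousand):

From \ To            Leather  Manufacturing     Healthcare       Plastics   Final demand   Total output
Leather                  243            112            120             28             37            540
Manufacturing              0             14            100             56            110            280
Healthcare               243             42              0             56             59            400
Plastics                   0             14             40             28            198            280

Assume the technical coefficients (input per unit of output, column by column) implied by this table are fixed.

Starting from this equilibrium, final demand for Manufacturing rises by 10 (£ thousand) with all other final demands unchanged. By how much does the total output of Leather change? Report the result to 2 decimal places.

Δx_1 = 14.91

Technical coefficients a_ij = z_ij / X_j:
  a_11 = 243/540 = 0.45, a_21 = 0/540 = 0.00, a_31 = 243/540 = 0.45, a_41 = 0/540 = 0.00
  a_12 = 112/280 = 0.40, a_22 = 14/280 = 0.05, a_32 = 42/280 = 0.15, a_42 = 14/280 = 0.05
  a_13 = 120/400 = 0.30, a_23 = 100/400 = 0.25, a_33 = 0/400 = 0.00, a_43 = 40/400 = 0.10
  a_14 = 28/280 = 0.10, a_24 = 56/280 = 0.20, a_34 = 56/280 = 0.20, a_44 = 28/280 = 0.10
I − A =
  [   0.55    -0.40    -0.30    -0.10]
  [   0.00     0.95    -0.25    -0.20]
  [  -0.45    -0.15     1.00    -0.20]
  [   0.00    -0.05    -0.10     0.90]
Compute the cofactors C_ij = (−1)^(i+j)·(3×3 minor ij) of I−A; the adjugate is their transpose:
adj(I−A) = Cᵀ =
  [ 0.786750   0.402000   0.362250   0.257250]
  [ 0.110250   0.358000   0.134750   0.121750]
  [ 0.380250   0.244000   0.464750   0.199750]
  [ 0.048375   0.047000   0.059125   0.328625]
det(I−A) = Σ_j (I−A)_1j·C_1j = (0.55)(0.786750) + (-0.40)(0.110250) + (-0.30)(0.380250) + (-0.10)(0.048375) = 0.2697
(I − A)⁻¹ = adj(I−A) / det(I−A) ≈
  [   2.9171     1.4905     1.3432     0.9538]
  [   0.4088     1.3274     0.4996     0.4514]
  [   1.4099     0.9047     1.7232     0.7406]
  [   0.1794     0.1743     0.2192     1.2185]
Δx = (I − A)⁻¹ Δd with Δd having +10 in the Manufacturing component and 0 elsewhere.
So Δx_1 = L_12 · (+10), where L_12 = adj(I−A)_12 / det(I−A) = 0.402000 / 0.2697.
Δx_1 = 0.402000 × (+10) / 0.2697 = 4.02 / 0.2697 ≈ 14.91.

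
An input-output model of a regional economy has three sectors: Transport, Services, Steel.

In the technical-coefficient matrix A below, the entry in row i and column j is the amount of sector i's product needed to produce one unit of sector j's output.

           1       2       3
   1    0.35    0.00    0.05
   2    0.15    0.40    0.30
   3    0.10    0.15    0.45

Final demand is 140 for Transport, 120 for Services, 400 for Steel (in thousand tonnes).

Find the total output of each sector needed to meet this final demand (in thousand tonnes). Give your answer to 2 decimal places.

I − A =
  [   0.65     0.00    -0.05]
  [  -0.15     0.60    -0.30]
  [  -0.10    -0.15     0.55]
Cofactors of I−A, C_ij = (−1)^(i+j)·(minor ij) (rows/columns in the sector order above):
  C_11 = (0.60)(0.55) − (-0.30)(-0.15) = 0.2850
  C_12 = −[(-0.15)(0.55) − (-0.30)(-0.10)] = 0.1125
  C_13 = (-0.15)(-0.15) − (0.60)(-0.10) = 0.0825
  C_21 = −[(0.00)(0.55) − (-0.05)(-0.15)] = 0.0075
  C_22 = (0.65)(0.55) − (-0.05)(-0.10) = 0.3525
  C_23 = −[(0.65)(-0.15) − (0.00)(-0.10)] = 0.0975
  C_31 = (0.00)(-0.30) − (-0.05)(0.60) = 0.0300
  C_32 = −[(0.65)(-0.30) − (-0.05)(-0.15)] = 0.2025
  C_33 = (0.65)(0.60) − (0.00)(-0.15) = 0.3900
det(I−A) = Σ_j (I−A)_1j·C_1j = (0.65)(0.2850) + (0.00)(0.1125) + (-0.05)(0.0825) = 0.181125
adj(I−A) = Cᵀ =
  [ 0.2850   0.0075   0.0300]
  [ 0.1125   0.3525   0.2025]
  [ 0.0825   0.0975   0.3900]
(I − A)⁻¹ = adj(I−A) / det(I−A) ≈
  [   1.5735     0.0414     0.1656]
  [   0.6211     1.9462     1.1180]
  [   0.4555     0.5383     2.1532]
x = (I − A)⁻¹ d = adj(I−A)·d / det(I−A), with det(I−A) = 0.181125:
  x_1 = (0.2850·140 + 0.0075·120 + 0.0300·400) / 0.181125 = 52.80 / 0.181125 ≈ 291.51
  x_2 = (0.1125·140 + 0.3525·120 + 0.2025·400) / 0.181125 = 139.05 / 0.181125 ≈ 767.70
  x_3 = (0.0825·140 + 0.0975·120 + 0.3900·400) / 0.181125 = 179.25 / 0.181125 ≈ 989.65

x_1 = 291.51, x_2 = 767.70, x_3 = 989.65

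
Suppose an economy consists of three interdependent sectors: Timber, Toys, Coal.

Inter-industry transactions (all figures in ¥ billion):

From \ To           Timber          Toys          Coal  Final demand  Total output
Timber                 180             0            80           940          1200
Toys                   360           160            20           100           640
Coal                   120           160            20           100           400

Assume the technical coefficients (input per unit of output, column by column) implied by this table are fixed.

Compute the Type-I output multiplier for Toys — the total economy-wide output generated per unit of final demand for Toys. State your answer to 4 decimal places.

Technical coefficients a_ij = z_ij / X_j:
  a_11 = 180/1200 = 0.15, a_21 = 360/1200 = 0.30, a_31 = 120/1200 = 0.10
  a_12 = 0/640 = 0.00, a_22 = 160/640 = 0.25, a_32 = 160/640 = 0.25
  a_13 = 80/400 = 0.20, a_23 = 20/400 = 0.05, a_33 = 20/400 = 0.05
I − A =
  [   0.85     0.00    -0.20]
  [  -0.30     0.75    -0.05]
  [  -0.10    -0.25     0.95]
Cofactors of I−A, C_ij = (−1)^(i+j)·(minor ij) (rows/columns in the sector order above):
  C_11 = (0.75)(0.95) − (-0.05)(-0.25) = 0.7000
  C_12 = −[(-0.30)(0.95) − (-0.05)(-0.10)] = 0.2900
  C_13 = (-0.30)(-0.25) − (0.75)(-0.10) = 0.1500
  C_21 = −[(0.00)(0.95) − (-0.20)(-0.25)] = 0.0500
  C_22 = (0.85)(0.95) − (-0.20)(-0.10) = 0.7875
  C_23 = −[(0.85)(-0.25) − (0.00)(-0.10)] = 0.2125
  C_31 = (0.00)(-0.05) − (-0.20)(0.75) = 0.1500
  C_32 = −[(0.85)(-0.05) − (-0.20)(-0.30)] = 0.1025
  C_33 = (0.85)(0.75) − (0.00)(-0.30) = 0.6375
det(I−A) = Σ_j (I−A)_1j·C_1j = (0.85)(0.7000) + (0.00)(0.2900) + (-0.20)(0.1500) = 0.5650
adj(I−A) = Cᵀ =
  [ 0.7000   0.0500   0.1500]
  [ 0.2900   0.7875   0.1025]
  [ 0.1500   0.2125   0.6375]
(I − A)⁻¹ = adj(I−A) / det(I−A) ≈
  [   1.23894     0.08850     0.26549]
  [   0.51327     1.39381     0.18142]
  [   0.26549     0.37611     1.12832]
The output multiplier for sector j is the column-j sum of the Leontief inverse (I − A)⁻¹ = adj(I−A) / det(I−A).
Column 2 of adj(I−A): (0.0500, 0.7875, 0.2125); det(I−A) = 0.5650.
m_2 = (0.0500 + 0.7875 + 0.2125) / 0.5650 = 1.05 / 0.5650 ≈ 1.8584.

m_2 = 1.8584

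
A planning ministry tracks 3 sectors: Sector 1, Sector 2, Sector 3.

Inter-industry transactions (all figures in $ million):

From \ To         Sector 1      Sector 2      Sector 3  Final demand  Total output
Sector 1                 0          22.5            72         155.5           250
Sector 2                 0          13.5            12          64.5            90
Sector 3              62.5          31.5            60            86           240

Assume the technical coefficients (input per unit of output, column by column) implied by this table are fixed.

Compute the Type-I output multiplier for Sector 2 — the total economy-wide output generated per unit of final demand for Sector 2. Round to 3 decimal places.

m_2 = 2.495

Technical coefficients a_ij = z_ij / X_j:
  a_11 = 0/250 = 0.00, a_21 = 0/250 = 0.00, a_31 = 62.5/250 = 0.25
  a_12 = 22.5/90 = 0.25, a_22 = 13.5/90 = 0.15, a_32 = 31.5/90 = 0.35
  a_13 = 72/240 = 0.30, a_23 = 12/240 = 0.05, a_33 = 60/240 = 0.25
I − A =
  [   1.00    -0.25    -0.30]
  [   0.00     0.85    -0.05]
  [  -0.25    -0.35     0.75]
Cofactors of I−A, C_ij = (−1)^(i+j)·(minor ij) (rows/columns in the sector order above):
  C_11 = (0.85)(0.75) − (-0.05)(-0.35) = 0.6200
  C_12 = −[(0.00)(0.75) − (-0.05)(-0.25)] = 0.0125
  C_13 = (0.00)(-0.35) − (0.85)(-0.25) = 0.2125
  C_21 = −[(-0.25)(0.75) − (-0.30)(-0.35)] = 0.2925
  C_22 = (1.00)(0.75) − (-0.30)(-0.25) = 0.6750
  C_23 = −[(1.00)(-0.35) − (-0.25)(-0.25)] = 0.4125
  C_31 = (-0.25)(-0.05) − (-0.30)(0.85) = 0.2675
  C_32 = −[(1.00)(-0.05) − (-0.30)(0.00)] = 0.0500
  C_33 = (1.00)(0.85) − (-0.25)(0.00) = 0.8500
det(I−A) = Σ_j (I−A)_1j·C_1j = (1.00)(0.6200) + (-0.25)(0.0125) + (-0.30)(0.2125) = 0.553125
adj(I−A) = Cᵀ =
  [ 0.6200   0.2925   0.2675]
  [ 0.0125   0.6750   0.0500]
  [ 0.2125   0.4125   0.8500]
(I − A)⁻¹ = adj(I−A) / det(I−A) ≈
  [   1.1209     0.5288     0.4836]
  [   0.0226     1.2203     0.0904]
  [   0.3842     0.7458     1.5367]
The output multiplier for sector j is the column-j sum of the Leontief inverse (I − A)⁻¹ = adj(I−A) / det(I−A).
Column 2 of adj(I−A): (0.2925, 0.6750, 0.4125); det(I−A) = 0.553125.
m_2 = (0.2925 + 0.6750 + 0.4125) / 0.553125 = 1.38 / 0.553125 ≈ 2.495.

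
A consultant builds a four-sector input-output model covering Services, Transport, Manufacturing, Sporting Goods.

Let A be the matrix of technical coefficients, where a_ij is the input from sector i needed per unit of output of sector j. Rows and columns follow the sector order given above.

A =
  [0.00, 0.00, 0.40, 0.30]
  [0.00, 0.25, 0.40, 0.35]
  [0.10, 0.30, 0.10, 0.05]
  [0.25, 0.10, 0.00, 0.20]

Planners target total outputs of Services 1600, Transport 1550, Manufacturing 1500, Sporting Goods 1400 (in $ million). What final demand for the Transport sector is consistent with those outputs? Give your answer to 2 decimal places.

d_2 = 72.50

I − A =
  [   1.00     0.00    -0.40    -0.30]
  [   0.00     0.75    -0.40    -0.35]
  [  -0.10    -0.30     0.90    -0.05]
  [  -0.25    -0.10     0.00     0.80]
d = (I − A) x:
  d_1 = (+1.00)·1600 + (+0.00)·1550 + (-0.40)·1500 + (-0.30)·1400 = 580.00
  d_2 = (+0.00)·1600 + (+0.75)·1550 + (-0.40)·1500 + (-0.35)·1400 = 72.50
  d_3 = (-0.10)·1600 + (-0.30)·1550 + (+0.90)·1500 + (-0.05)·1400 = 655.00
  d_4 = (-0.25)·1600 + (-0.10)·1550 + (+0.00)·1500 + (+0.80)·1400 = 565.00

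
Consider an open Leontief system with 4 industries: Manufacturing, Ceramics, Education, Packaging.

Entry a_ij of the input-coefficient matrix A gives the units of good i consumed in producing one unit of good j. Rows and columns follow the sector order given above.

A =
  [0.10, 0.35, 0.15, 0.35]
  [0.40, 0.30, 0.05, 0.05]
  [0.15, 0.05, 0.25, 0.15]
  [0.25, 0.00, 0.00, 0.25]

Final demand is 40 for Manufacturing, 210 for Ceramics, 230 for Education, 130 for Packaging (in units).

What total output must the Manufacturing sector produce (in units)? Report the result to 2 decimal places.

x_M = 525.17

I − A =
  [   0.90    -0.35    -0.15    -0.35]
  [  -0.40     0.70    -0.05    -0.05]
  [  -0.15    -0.05     0.75    -0.15]
  [  -0.25     0.00     0.00     0.75]
Compute the cofactors C_ij = (−1)^(i+j)·(3×3 minor ij) of I−A; the adjugate is their transpose:
adj(I−A) = Cᵀ =
  [ 0.391875   0.202500   0.091875   0.214750]
  [ 0.241875   0.418125   0.076250   0.156000]
  [ 0.120625   0.081875   0.301875   0.122125]
  [ 0.130625   0.067500   0.030625   0.343875]
det(I−A) = Σ_j (I−A)_1j·C_1j = (0.90)(0.391875) + (-0.35)(0.241875) + (-0.15)(0.120625) + (-0.35)(0.130625) = 0.20421875
(I − A)⁻¹ = adj(I−A) / det(I−A) ≈
  [   1.9189     0.9916     0.4499     1.0516]
  [   1.1844     2.0474     0.3734     0.7639]
  [   0.5907     0.4009     1.4782     0.5980]
  [   0.6396     0.3305     0.1500     1.6839]
x = (I − A)⁻¹ d = adj(I−A)·d / det(I−A), with det(I−A) = 0.20421875:
  x_M = (0.391875·40 + 0.202500·210 + 0.091875·230 + 0.214750·130) / 0.20421875 = 107.24875 / 0.20421875 ≈ 525.17
  x_C = (0.241875·40 + 0.418125·210 + 0.076250·230 + 0.156000·130) / 0.20421875 = 135.29875 / 0.20421875 ≈ 662.52
  x_E = (0.120625·40 + 0.081875·210 + 0.301875·230 + 0.122125·130) / 0.20421875 = 107.32625 / 0.20421875 ≈ 525.55
  x_P = (0.130625·40 + 0.067500·210 + 0.030625·230 + 0.343875·130) / 0.20421875 = 71.1475 / 0.20421875 ≈ 348.39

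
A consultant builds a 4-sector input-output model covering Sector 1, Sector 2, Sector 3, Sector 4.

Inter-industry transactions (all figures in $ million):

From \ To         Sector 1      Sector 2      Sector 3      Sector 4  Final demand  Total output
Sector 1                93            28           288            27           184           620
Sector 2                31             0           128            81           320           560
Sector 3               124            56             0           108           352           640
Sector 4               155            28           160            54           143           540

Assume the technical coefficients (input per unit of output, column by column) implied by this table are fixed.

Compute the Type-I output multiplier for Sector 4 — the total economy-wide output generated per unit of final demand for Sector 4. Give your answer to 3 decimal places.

m_4 = 2.190

Technical coefficients a_ij = z_ij / X_j:
  a_11 = 93/620 = 0.15, a_21 = 31/620 = 0.05, a_31 = 124/620 = 0.20, a_41 = 155/620 = 0.25
  a_12 = 28/560 = 0.05, a_22 = 0/560 = 0.00, a_32 = 56/560 = 0.10, a_42 = 28/560 = 0.05
  a_13 = 288/640 = 0.45, a_23 = 128/640 = 0.20, a_33 = 0/640 = 0.00, a_43 = 160/640 = 0.25
  a_14 = 27/540 = 0.05, a_24 = 81/540 = 0.15, a_34 = 108/540 = 0.20, a_44 = 54/540 = 0.10
I − A =
  [   0.85    -0.05    -0.45    -0.05]
  [  -0.05     1.00    -0.20    -0.15]
  [  -0.20    -0.10     1.00    -0.20]
  [  -0.25    -0.05    -0.25     0.90]
Compute the cofactors C_ij = (−1)^(i+j)·(3×3 minor ij) of I−A; the adjugate is their transpose:
adj(I−A) = Cᵀ =
  [ 0.818750   0.091250   0.425500   0.155250]
  [ 0.133500   0.604000   0.220125   0.157000]
  [ 0.237250   0.095750   0.741875   0.194000]
  [ 0.300750   0.085500   0.336500   0.736250]
det(I−A) = Σ_j (I−A)_1j·C_1j = (0.85)(0.818750) + (-0.05)(0.133500) + (-0.45)(0.237250) + (-0.05)(0.300750) = 0.5674625
(I − A)⁻¹ = adj(I−A) / det(I−A) ≈
  [   1.4428     0.1608     0.7498     0.2736]
  [   0.2353     1.0644     0.3879     0.2767]
  [   0.4181     0.1687     1.3074     0.3419]
  [   0.5300     0.1507     0.5930     1.2974]
The output multiplier for sector j is the column-j sum of the Leontief inverse (I − A)⁻¹ = adj(I−A) / det(I−A).
Column 4 of adj(I−A): (0.155250, 0.157000, 0.194000, 0.736250); det(I−A) = 0.5674625.
m_4 = (0.155250 + 0.157000 + 0.194000 + 0.736250) / 0.5674625 = 1.2425 / 0.5674625 ≈ 2.190.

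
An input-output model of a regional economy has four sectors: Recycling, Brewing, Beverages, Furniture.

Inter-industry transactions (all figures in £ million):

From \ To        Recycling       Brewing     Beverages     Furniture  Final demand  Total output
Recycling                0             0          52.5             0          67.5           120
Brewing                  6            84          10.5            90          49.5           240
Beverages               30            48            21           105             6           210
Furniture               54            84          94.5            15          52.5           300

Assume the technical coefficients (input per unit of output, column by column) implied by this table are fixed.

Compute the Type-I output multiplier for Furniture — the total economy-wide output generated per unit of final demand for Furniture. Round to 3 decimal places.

m_4 = 4.696

Technical coefficients a_ij = z_ij / X_j:
  a_11 = 0/120 = 0.00, a_21 = 6/120 = 0.05, a_31 = 30/120 = 0.25, a_41 = 54/120 = 0.45
  a_12 = 0/240 = 0.00, a_22 = 84/240 = 0.35, a_32 = 48/240 = 0.20, a_42 = 84/240 = 0.35
  a_13 = 52.5/210 = 0.25, a_23 = 10.5/210 = 0.05, a_33 = 21/210 = 0.10, a_43 = 94.5/210 = 0.45
  a_14 = 0/300 = 0.00, a_24 = 90/300 = 0.30, a_34 = 105/300 = 0.35, a_44 = 15/300 = 0.05
I − A =
  [   1.00     0.00    -0.25     0.00]
  [  -0.05     0.65    -0.05    -0.30]
  [  -0.25    -0.20     0.90    -0.35]
  [  -0.45    -0.35    -0.45     0.95]
Compute the cofactors C_ij = (−1)^(i+j)·(3×3 minor ij) of I−A; the adjugate is their transpose:
adj(I−A) = Cᵀ =
  [ 0.316250   0.078125   0.128125   0.071875]
  [ 0.209875   0.598750   0.228125   0.273125]
  [ 0.273125   0.312500   0.512500   0.287500]
  [ 0.356500   0.405625   0.387500   0.531875]
det(I−A) = Σ_j (I−A)_1j·C_1j = (1.00)(0.316250) + (0.00)(0.209875) + (-0.25)(0.273125) + (0.00)(0.356500) = 0.24796875
(I − A)⁻¹ = adj(I−A) / det(I−A) ≈
  [   1.2754     0.3151     0.5167     0.2899]
  [   0.8464     2.4146     0.9200     1.1014]
  [   1.1014     1.2602     2.0668     1.1594]
  [   1.4377     1.6358     1.5627     2.1449]
The output multiplier for sector j is the column-j sum of the Leontief inverse (I − A)⁻¹ = adj(I−A) / det(I−A).
Column 4 of adj(I−A): (0.071875, 0.273125, 0.287500, 0.531875); det(I−A) = 0.24796875.
m_4 = (0.071875 + 0.273125 + 0.287500 + 0.531875) / 0.24796875 = 1.164375 / 0.24796875 ≈ 4.696.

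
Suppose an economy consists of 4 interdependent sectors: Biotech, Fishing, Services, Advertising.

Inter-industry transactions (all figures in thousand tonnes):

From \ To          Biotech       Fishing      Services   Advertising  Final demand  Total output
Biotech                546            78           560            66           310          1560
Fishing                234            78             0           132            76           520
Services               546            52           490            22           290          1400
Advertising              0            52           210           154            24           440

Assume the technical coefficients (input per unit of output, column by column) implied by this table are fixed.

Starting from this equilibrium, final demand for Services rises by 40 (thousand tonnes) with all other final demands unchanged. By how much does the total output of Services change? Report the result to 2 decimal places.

Technical coefficients a_ij = z_ij / X_j:
  a_BB = 546/1560 = 0.35, a_FB = 234/1560 = 0.15, a_SB = 546/1560 = 0.35, a_AB = 0/1560 = 0.00
  a_BF = 78/520 = 0.15, a_FF = 78/520 = 0.15, a_SF = 52/520 = 0.10, a_AF = 52/520 = 0.10
  a_BS = 560/1400 = 0.40, a_FS = 0/1400 = 0.00, a_SS = 490/1400 = 0.35, a_AS = 210/1400 = 0.15
  a_BA = 66/440 = 0.15, a_FA = 132/440 = 0.30, a_SA = 22/440 = 0.05, a_AA = 154/440 = 0.35
I − A =
  [   0.65    -0.15    -0.40    -0.15]
  [  -0.15     0.85     0.00    -0.30]
  [  -0.35    -0.10     0.65    -0.05]
  [   0.00    -0.10    -0.15     0.65]
Compute the cofactors C_ij = (−1)^(i+j)·(3×3 minor ij) of I−A; the adjugate is their transpose:
adj(I−A) = Cᵀ =
  [ 0.328750   0.102250   0.234875   0.141125]
  [ 0.078000   0.170875   0.071625   0.102375]
  [ 0.193375   0.084875   0.322750   0.108625]
  [ 0.056625   0.045875   0.085500   0.219500]
det(I−A) = Σ_j (I−A)_1j·C_1j = (0.65)(0.328750) + (-0.15)(0.078000) + (-0.40)(0.193375) + (-0.15)(0.056625) = 0.11614375
(I − A)⁻¹ = adj(I−A) / det(I−A) ≈
  [   2.8305     0.8804     2.0223     1.2151]
  [   0.6716     1.4712     0.6167     0.8815]
  [   1.6650     0.7308     2.7789     0.9353]
  [   0.4875     0.3950     0.7362     1.8899]
Δx = (I − A)⁻¹ Δd with Δd having +40 in the Services component and 0 elsewhere.
So Δx_S = L_SS · (+40), where L_SS = adj(I−A)_SS / det(I−A) = 0.322750 / 0.11614375.
Δx_S = 0.322750 × (+40) / 0.11614375 = 12.91 / 0.11614375 ≈ 111.16.

Δx_S = 111.16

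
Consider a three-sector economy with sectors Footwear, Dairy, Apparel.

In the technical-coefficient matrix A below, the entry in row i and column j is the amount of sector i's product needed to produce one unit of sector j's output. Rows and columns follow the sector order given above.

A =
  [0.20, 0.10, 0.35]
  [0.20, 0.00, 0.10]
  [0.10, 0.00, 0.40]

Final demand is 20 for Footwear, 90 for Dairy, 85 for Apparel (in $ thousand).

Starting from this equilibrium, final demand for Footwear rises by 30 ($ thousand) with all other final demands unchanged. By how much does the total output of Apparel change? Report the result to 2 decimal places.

I − A =
  [   0.80    -0.10    -0.35]
  [  -0.20     1.00    -0.10]
  [  -0.10     0.00     0.60]
Cofactors of I−A, C_ij = (−1)^(i+j)·(minor ij) (rows/columns in the sector order above):
  C_11 = (1.00)(0.60) − (-0.10)(0.00) = 0.6000
  C_12 = −[(-0.20)(0.60) − (-0.10)(-0.10)] = 0.1300
  C_13 = (-0.20)(0.00) − (1.00)(-0.10) = 0.1000
  C_21 = −[(-0.10)(0.60) − (-0.35)(0.00)] = 0.0600
  C_22 = (0.80)(0.60) − (-0.35)(-0.10) = 0.4450
  C_23 = −[(0.80)(0.00) − (-0.10)(-0.10)] = 0.0100
  C_31 = (-0.10)(-0.10) − (-0.35)(1.00) = 0.3600
  C_32 = −[(0.80)(-0.10) − (-0.35)(-0.20)] = 0.1500
  C_33 = (0.80)(1.00) − (-0.10)(-0.20) = 0.7800
det(I−A) = Σ_j (I−A)_1j·C_1j = (0.80)(0.6000) + (-0.10)(0.1300) + (-0.35)(0.1000) = 0.4320
adj(I−A) = Cᵀ =
  [ 0.6000   0.0600   0.3600]
  [ 0.1300   0.4450   0.1500]
  [ 0.1000   0.0100   0.7800]
(I − A)⁻¹ = adj(I−A) / det(I−A) ≈
  [   1.3889     0.1389     0.8333]
  [   0.3009     1.0301     0.3472]
  [   0.2315     0.0231     1.8056]
Δx = (I − A)⁻¹ Δd with Δd having +30 in the Footwear component and 0 elsewhere.
So Δx_3 = L_31 · (+30), where L_31 = adj(I−A)_31 / det(I−A) = 0.1000 / 0.4320.
Δx_3 = 0.1000 × (+30) / 0.4320 = 3.00 / 0.4320 ≈ 6.94.

Δx_3 = 6.94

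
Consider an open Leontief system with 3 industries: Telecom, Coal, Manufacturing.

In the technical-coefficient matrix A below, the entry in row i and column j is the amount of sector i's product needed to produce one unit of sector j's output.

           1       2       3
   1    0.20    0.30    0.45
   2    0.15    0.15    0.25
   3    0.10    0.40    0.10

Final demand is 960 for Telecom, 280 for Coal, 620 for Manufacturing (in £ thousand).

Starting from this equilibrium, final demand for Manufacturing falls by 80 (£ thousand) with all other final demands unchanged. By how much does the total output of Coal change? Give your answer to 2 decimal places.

Δx_2 = -51.10

I − A =
  [   0.80    -0.30    -0.45]
  [  -0.15     0.85    -0.25]
  [  -0.10    -0.40     0.90]
Cofactors of I−A, C_ij = (−1)^(i+j)·(minor ij) (rows/columns in the sector order above):
  C_11 = (0.85)(0.90) − (-0.25)(-0.40) = 0.6650
  C_12 = −[(-0.15)(0.90) − (-0.25)(-0.10)] = 0.1600
  C_13 = (-0.15)(-0.40) − (0.85)(-0.10) = 0.1450
  C_21 = −[(-0.30)(0.90) − (-0.45)(-0.40)] = 0.4500
  C_22 = (0.80)(0.90) − (-0.45)(-0.10) = 0.6750
  C_23 = −[(0.80)(-0.40) − (-0.30)(-0.10)] = 0.3500
  C_31 = (-0.30)(-0.25) − (-0.45)(0.85) = 0.4575
  C_32 = −[(0.80)(-0.25) − (-0.45)(-0.15)] = 0.2675
  C_33 = (0.80)(0.85) − (-0.30)(-0.15) = 0.6350
det(I−A) = Σ_j (I−A)_1j·C_1j = (0.80)(0.6650) + (-0.30)(0.1600) + (-0.45)(0.1450) = 0.41875
adj(I−A) = Cᵀ =
  [ 0.6650   0.4500   0.4575]
  [ 0.1600   0.6750   0.2675]
  [ 0.1450   0.3500   0.6350]
(I − A)⁻¹ = adj(I−A) / det(I−A) ≈
  [   1.5881     1.0746     1.0925]
  [   0.3821     1.6119     0.6388]
  [   0.3463     0.8358     1.5164]
Δx = (I − A)⁻¹ Δd with Δd having -80 in the Manufacturing component and 0 elsewhere.
So Δx_2 = L_23 · (-80), where L_23 = adj(I−A)_23 / det(I−A) = 0.2675 / 0.41875.
Δx_2 = 0.2675 × (-80) / 0.41875 = -21.40 / 0.41875 ≈ -51.10.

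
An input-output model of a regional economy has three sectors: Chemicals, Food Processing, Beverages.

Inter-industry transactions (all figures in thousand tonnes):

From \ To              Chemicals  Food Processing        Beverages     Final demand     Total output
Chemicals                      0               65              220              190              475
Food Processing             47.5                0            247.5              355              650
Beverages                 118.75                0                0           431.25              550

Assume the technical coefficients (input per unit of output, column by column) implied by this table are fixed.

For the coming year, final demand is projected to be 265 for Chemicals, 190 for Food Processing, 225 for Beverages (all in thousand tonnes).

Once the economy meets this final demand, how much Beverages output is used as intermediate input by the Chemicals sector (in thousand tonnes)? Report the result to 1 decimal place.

z_BC = 109.3

Technical coefficients a_ij = z_ij / X_j:
  a_CC = 0/475 = 0.00, a_FC = 47.5/475 = 0.10, a_BC = 118.75/475 = 0.25
  a_CF = 65/650 = 0.10, a_FF = 0/650 = 0.00, a_BF = 0/650 = 0.00
  a_CB = 220/550 = 0.40, a_FB = 247.5/550 = 0.45, a_BB = 0/550 = 0.00
I − A =
  [   1.00    -0.10    -0.40]
  [  -0.10     1.00    -0.45]
  [  -0.25     0.00     1.00]
Cofactors of I−A, C_ij = (−1)^(i+j)·(minor ij) (rows/columns in the sector order above):
  C_11 = (1.00)(1.00) − (-0.45)(0.00) = 1.0000
  C_12 = −[(-0.10)(1.00) − (-0.45)(-0.25)] = 0.2125
  C_13 = (-0.10)(0.00) − (1.00)(-0.25) = 0.2500
  C_21 = −[(-0.10)(1.00) − (-0.40)(0.00)] = 0.1000
  C_22 = (1.00)(1.00) − (-0.40)(-0.25) = 0.9000
  C_23 = −[(1.00)(0.00) − (-0.10)(-0.25)] = 0.0250
  C_31 = (-0.10)(-0.45) − (-0.40)(1.00) = 0.4450
  C_32 = −[(1.00)(-0.45) − (-0.40)(-0.10)] = 0.4900
  C_33 = (1.00)(1.00) − (-0.10)(-0.10) = 0.9900
det(I−A) = Σ_j (I−A)_1j·C_1j = (1.00)(1.0000) + (-0.10)(0.2125) + (-0.40)(0.2500) = 0.87875
adj(I−A) = Cᵀ =
  [ 1.0000   0.1000   0.4450]
  [ 0.2125   0.9000   0.4900]
  [ 0.2500   0.0250   0.9900]
(I − A)⁻¹ = adj(I−A) / det(I−A) ≈
  [   1.1380     0.1138     0.5064]
  [   0.2418     1.0242     0.5576]
  [   0.2845     0.0284     1.1266]
First solve x = (I − A)⁻¹ d = adj(I−A)·d / det(I−A); in particular x_C = (1.0000·265 + 0.1000·190 + 0.4450·225) / 0.87875 = 384.125 / 0.87875 ≈ 437.127.
Intermediate flow from B to C: z_BC = a_BC · x_C = 0.25 × 384.125 / 0.87875 = 96.03125 / 0.87875 ≈ 109.3.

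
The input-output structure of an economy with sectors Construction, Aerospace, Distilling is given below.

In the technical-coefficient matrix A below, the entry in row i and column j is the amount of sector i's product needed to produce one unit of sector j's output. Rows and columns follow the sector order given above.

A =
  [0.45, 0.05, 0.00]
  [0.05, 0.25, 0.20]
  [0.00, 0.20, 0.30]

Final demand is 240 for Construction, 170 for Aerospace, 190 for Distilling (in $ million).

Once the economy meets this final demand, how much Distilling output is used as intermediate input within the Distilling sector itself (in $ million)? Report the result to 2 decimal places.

I − A =
  [   0.55    -0.05     0.00]
  [  -0.05     0.75    -0.20]
  [   0.00    -0.20     0.70]
Cofactors of I−A, C_ij = (−1)^(i+j)·(minor ij) (rows/columns in the sector order above):
  C_11 = (0.75)(0.70) − (-0.20)(-0.20) = 0.4850
  C_12 = −[(-0.05)(0.70) − (-0.20)(0.00)] = 0.0350
  C_13 = (-0.05)(-0.20) − (0.75)(0.00) = 0.0100
  C_21 = −[(-0.05)(0.70) − (0.00)(-0.20)] = 0.0350
  C_22 = (0.55)(0.70) − (0.00)(0.00) = 0.3850
  C_23 = −[(0.55)(-0.20) − (-0.05)(0.00)] = 0.1100
  C_31 = (-0.05)(-0.20) − (0.00)(0.75) = 0.0100
  C_32 = −[(0.55)(-0.20) − (0.00)(-0.05)] = 0.1100
  C_33 = (0.55)(0.75) − (-0.05)(-0.05) = 0.4100
det(I−A) = Σ_j (I−A)_1j·C_1j = (0.55)(0.4850) + (-0.05)(0.0350) + (0.00)(0.0100) = 0.2650
adj(I−A) = Cᵀ =
  [ 0.4850   0.0350   0.0100]
  [ 0.0350   0.3850   0.1100]
  [ 0.0100   0.1100   0.4100]
(I − A)⁻¹ = adj(I−A) / det(I−A) ≈
  [   1.8302     0.1321     0.0377]
  [   0.1321     1.4528     0.4151]
  [   0.0377     0.4151     1.5472]
First solve x = (I − A)⁻¹ d = adj(I−A)·d / det(I−A); in particular x_3 = (0.0100·240 + 0.1100·170 + 0.4100·190) / 0.2650 = 99.00 / 0.2650 ≈ 373.5849.
Intermediate flow from 3 to 3: z_33 = a_33 · x_3 = 0.30 × 99.00 / 0.2650 = 29.70 / 0.2650 ≈ 112.08.

z_33 = 112.08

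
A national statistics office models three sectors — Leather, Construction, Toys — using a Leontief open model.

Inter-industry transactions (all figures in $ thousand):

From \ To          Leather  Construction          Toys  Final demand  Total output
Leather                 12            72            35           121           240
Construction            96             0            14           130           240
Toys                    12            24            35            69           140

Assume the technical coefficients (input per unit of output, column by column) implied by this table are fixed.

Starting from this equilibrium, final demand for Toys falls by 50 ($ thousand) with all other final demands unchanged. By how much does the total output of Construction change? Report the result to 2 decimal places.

Technical coefficients a_ij = z_ij / X_j:
  a_LL = 12/240 = 0.05, a_CL = 96/240 = 0.40, a_TL = 12/240 = 0.05
  a_LC = 72/240 = 0.30, a_CC = 0/240 = 0.00, a_TC = 24/240 = 0.10
  a_LT = 35/140 = 0.25, a_CT = 14/140 = 0.10, a_TT = 35/140 = 0.25
I − A =
  [   0.95    -0.30    -0.25]
  [  -0.40     1.00    -0.10]
  [  -0.05    -0.10     0.75]
Cofactors of I−A, C_ij = (−1)^(i+j)·(minor ij) (rows/columns in the sector order above):
  C_11 = (1.00)(0.75) − (-0.10)(-0.10) = 0.7400
  C_12 = −[(-0.40)(0.75) − (-0.10)(-0.05)] = 0.3050
  C_13 = (-0.40)(-0.10) − (1.00)(-0.05) = 0.0900
  C_21 = −[(-0.30)(0.75) − (-0.25)(-0.10)] = 0.2500
  C_22 = (0.95)(0.75) − (-0.25)(-0.05) = 0.7000
  C_23 = −[(0.95)(-0.10) − (-0.30)(-0.05)] = 0.1100
  C_31 = (-0.30)(-0.10) − (-0.25)(1.00) = 0.2800
  C_32 = −[(0.95)(-0.10) − (-0.25)(-0.40)] = 0.1950
  C_33 = (0.95)(1.00) − (-0.30)(-0.40) = 0.8300
det(I−A) = Σ_j (I−A)_1j·C_1j = (0.95)(0.7400) + (-0.30)(0.3050) + (-0.25)(0.0900) = 0.5890
adj(I−A) = Cᵀ =
  [ 0.7400   0.2500   0.2800]
  [ 0.3050   0.7000   0.1950]
  [ 0.0900   0.1100   0.8300]
(I − A)⁻¹ = adj(I−A) / det(I−A) ≈
  [   1.2564     0.4244     0.4754]
  [   0.5178     1.1885     0.3311]
  [   0.1528     0.1868     1.4092]
Δx = (I − A)⁻¹ Δd with Δd having -50 in the Toys component and 0 elsewhere.
So Δx_C = L_CT · (-50), where L_CT = adj(I−A)_CT / det(I−A) = 0.1950 / 0.5890.
Δx_C = 0.1950 × (-50) / 0.5890 = -9.75 / 0.5890 ≈ -16.55.

Δx_C = -16.55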